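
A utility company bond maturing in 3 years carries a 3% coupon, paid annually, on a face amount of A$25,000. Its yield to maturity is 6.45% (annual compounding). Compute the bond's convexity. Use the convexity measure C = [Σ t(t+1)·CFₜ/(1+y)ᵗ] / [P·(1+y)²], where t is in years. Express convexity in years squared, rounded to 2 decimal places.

With y = 0.0645:
  t   CF        PV=CF/(1+0.0645)^t    t·PV        t(t+1)·PV
  1       750.00       704.5561       704.5561       1,409.1123
  2       750.00       661.8658     1,323.7316       3,971.1947
  3    25,750.00    21,347.1664    64,041.4993     256,165.9972
  Σ                 22,713.5883    66,069.7870     261,546.3042
P = 22,713.5883.
Convexity = Σ t(t+1)·PV / [P·(1+y)²] = 261,546.3042 / (22,713.5883 × 1.133160) = 10.16182.

10.16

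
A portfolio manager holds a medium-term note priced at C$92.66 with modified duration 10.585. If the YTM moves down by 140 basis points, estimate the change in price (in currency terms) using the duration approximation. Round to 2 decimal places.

+C$13.73

Duration approximation: ΔP/P ≈ -D_mod · Δy = -10.585 × (-0.014) = +0.148190.
ΔP ≈ 92.66 × (+0.148190) = +13.7312854.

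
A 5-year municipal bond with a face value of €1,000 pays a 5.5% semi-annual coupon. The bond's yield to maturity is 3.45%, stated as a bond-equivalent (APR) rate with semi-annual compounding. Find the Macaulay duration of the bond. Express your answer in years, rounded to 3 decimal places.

4.468 years

Periodic yield y = 0.01725. Discount each cash flow and weight by its period:
  t   CF        PV=CF/(1+0.01725)^t    t·PV
  1        27.50        27.0337        27.0337
  2        27.50        26.5752        53.1505
  3        27.50        26.1246        78.3738
  4        27.50        25.6816       102.7264
  5        27.50        25.2461       126.2305
  6        27.50        24.8180       148.9079
  7        27.50        24.3971       170.7799
  8        27.50        23.9834       191.8674
  9        27.50        23.5767       212.1905
  10    1,027.50       865.9740     8,659.7398
  Σ                  1,093.4104     9,771.0003
Price P = Σ PV = 1,093.4104.
Macaulay duration = Σ(t·PV) / P = 9,771.0003 / 1,093.4104 = 8.93626 half-year periods.
In years: 8.93626 / 2 = 4.46813 years.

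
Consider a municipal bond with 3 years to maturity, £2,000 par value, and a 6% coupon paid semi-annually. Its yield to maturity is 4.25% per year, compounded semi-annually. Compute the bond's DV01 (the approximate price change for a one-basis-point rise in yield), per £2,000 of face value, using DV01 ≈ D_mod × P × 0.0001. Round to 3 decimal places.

Periodic yield y = 0.02125.
  t   CF        PV=CF/(1+0.02125)^t    t·PV
  1        60.00        58.7515        58.7515
  2        60.00        57.5290       115.0581
  3        60.00        56.3320       168.9959
  4        60.00        55.1598       220.6393
  5        60.00        54.0121       270.0604
  6     2,060.00     1,815.8284    10,894.9704
  Σ                  2,097.6129    11,728.4757
P = 2,097.6129; D_Mac = 5.59134 half-year periods = 2.79567 yrs; D_mod = 2.73750 yrs.
DV01 ≈ 2.73750 × 2,097.6129 × 0.0001 = 0.574222.

£0.574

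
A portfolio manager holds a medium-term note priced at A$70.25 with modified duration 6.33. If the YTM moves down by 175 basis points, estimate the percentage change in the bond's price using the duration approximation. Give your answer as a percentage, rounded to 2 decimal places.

+11.08%

Duration approximation: ΔP/P ≈ -D_mod · Δy = -6.33 × (-0.0175) = +0.110775.
As a percentage: +11.0775%.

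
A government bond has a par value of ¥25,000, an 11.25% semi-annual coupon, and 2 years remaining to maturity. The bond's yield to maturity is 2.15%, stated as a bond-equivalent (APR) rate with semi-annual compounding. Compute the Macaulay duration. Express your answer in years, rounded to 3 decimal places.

1.859 years

Periodic yield y = 0.01075. Discount each cash flow and weight by its period:
  t   CF        PV=CF/(1+0.01075)^t    t·PV
  1     1,406.25     1,391.2936     1,391.2936
  2     1,406.25     1,376.4963     2,752.9925
  3     1,406.25     1,361.8563     4,085.5689
  4    26,406.25    25,300.6530   101,202.6121
  Σ                 29,430.2992   109,432.4671
Price P = Σ PV = 29,430.2992.
Macaulay duration = Σ(t·PV) / P = 109,432.4671 / 29,430.2992 = 3.71836 half-year periods.
In years: 3.71836 / 2 = 1.85918 years.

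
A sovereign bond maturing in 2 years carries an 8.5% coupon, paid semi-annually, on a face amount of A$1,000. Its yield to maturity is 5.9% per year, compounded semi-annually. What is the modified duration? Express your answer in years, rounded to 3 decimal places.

1.830 years

Periodic yield y = 0.0295. First find Macaulay duration:
  t   CF        PV=CF/(1+0.0295)^t    t·PV
  1        42.50        41.2822        41.2822
  2        42.50        40.0992        80.1985
  3        42.50        38.9502       116.8506
  4     1,042.50       928.0485     3,712.1939
  Σ                  1,048.3801     3,950.5252
P = 1,048.3801; Macaulay duration = 3,950.5252 / 1,048.3801 = 3.76822 half-year periods = 1.88411 years.
Modified duration = D_Mac / (1 + y) = 1.88411 / 1.0295 = 1.83012 years.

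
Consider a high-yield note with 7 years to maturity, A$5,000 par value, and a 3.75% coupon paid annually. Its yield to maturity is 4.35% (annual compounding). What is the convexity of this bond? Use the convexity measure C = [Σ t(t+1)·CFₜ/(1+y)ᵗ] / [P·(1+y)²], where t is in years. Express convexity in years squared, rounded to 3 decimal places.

With y = 0.0435:
  t   CF        PV=CF/(1+0.0435)^t    t·PV        t(t+1)·PV
  1       187.50       179.6838       179.6838         359.3675
  2       187.50       172.1933       344.3867       1,033.1601
  3       187.50       165.0152       495.0456       1,980.1822
  4       187.50       158.1363       632.5450       3,162.7252
  5       187.50       151.5441       757.7205       4,546.3227
  6       187.50       145.2267       871.3604       6,099.5226
  7     5,187.50     3,850.4451    26,953.1157     215,624.9258
  Σ                  4,822.2445    30,233.8576     232,806.2060
P = 4,822.2445.
Convexity = Σ t(t+1)·PV / [P·(1+y)²] = 232,806.2060 / (4,822.2445 × 1.088892) = 44.33640.

44.336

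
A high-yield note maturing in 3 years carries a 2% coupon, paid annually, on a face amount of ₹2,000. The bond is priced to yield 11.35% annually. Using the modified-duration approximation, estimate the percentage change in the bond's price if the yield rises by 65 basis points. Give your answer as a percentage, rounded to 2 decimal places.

-1.71%

Periodic yield y = 0.1135. Modified duration first:
  t   CF        PV=CF/(1+0.1135)^t    t·PV
  1        40.00        35.9228        35.9228
  2        40.00        32.2611        64.5223
  3     2,040.00     1,477.6089     4,432.8268
  Σ                  1,545.7928     4,533.2718
P = 1,545.7928; D_Mac = 2.93265 yrs; D_mod = 2.93265/(1+0.1135) = 2.63372 yrs.
ΔP/P ≈ -D_mod · Δy = -2.63372 × (+0.0065) = -0.017119 = -1.7119%.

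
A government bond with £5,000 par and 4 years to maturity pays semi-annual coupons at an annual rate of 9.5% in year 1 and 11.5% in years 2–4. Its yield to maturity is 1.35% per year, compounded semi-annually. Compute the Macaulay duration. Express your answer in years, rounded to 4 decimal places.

3.4727 years

Periodic yield y = 0.00675. Discount each cash flow and weight by its period:
  t   CF        PV=CF/(1+0.00675)^t    t·PV
  1       237.50       235.9076       235.9076
  2       237.50       234.3259       468.6518
  3       287.50       281.7558       845.2675
  4       287.50       279.8667     1,119.4670
  5       287.50       277.9903     1,389.9515
  6       287.50       276.1265     1,656.7587
  7       287.50       274.2751     1,919.9257
  8     5,287.50     5,010.4562    40,083.6500
  Σ                  6,870.7042    47,719.5799
Price P = Σ PV = 6,870.7042.
Macaulay duration = Σ(t·PV) / P = 47,719.5799 / 6,870.7042 = 6.94537 half-year periods.
In years: 6.94537 / 2 = 3.47268 years.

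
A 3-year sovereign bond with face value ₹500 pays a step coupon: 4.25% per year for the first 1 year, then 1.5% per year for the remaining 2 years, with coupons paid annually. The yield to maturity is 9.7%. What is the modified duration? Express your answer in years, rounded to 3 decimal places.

Periodic yield y = 0.097. First find Macaulay duration:
  t   CF        PV=CF/(1+0.097)^t    t·PV
  1        21.25        19.3710        19.3710
  2         7.50         6.2323        12.4646
  3       507.50       384.4290     1,153.2871
  Σ                    410.0323     1,185.1227
P = 410.0323; Macaulay duration = 1,185.1227 / 410.0323 = 2.89032 years.
Modified duration = D_Mac / (1 + y) = 2.89032 / 1.097 = 2.63474 years.

2.635 years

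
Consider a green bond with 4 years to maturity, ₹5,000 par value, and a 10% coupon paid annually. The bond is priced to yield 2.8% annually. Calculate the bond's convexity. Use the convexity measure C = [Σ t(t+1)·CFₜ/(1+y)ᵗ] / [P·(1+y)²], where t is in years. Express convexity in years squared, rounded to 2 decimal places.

With y = 0.028:
  t   CF        PV=CF/(1+0.028)^t    t·PV        t(t+1)·PV
  1       500.00       486.3813       486.3813         972.7626
  2       500.00       473.1336       946.2672       2,838.8015
  3       500.00       460.2467     1,380.7400       5,522.9601
  4     5,500.00     4,924.8185    19,699.2741      98,496.3703
  Σ                  6,344.5801    22,512.6626     107,830.8945
P = 6,344.5801.
Convexity = Σ t(t+1)·PV / [P·(1+y)²] = 107,830.8945 / (6,344.5801 × 1.056784) = 16.08252.

16.08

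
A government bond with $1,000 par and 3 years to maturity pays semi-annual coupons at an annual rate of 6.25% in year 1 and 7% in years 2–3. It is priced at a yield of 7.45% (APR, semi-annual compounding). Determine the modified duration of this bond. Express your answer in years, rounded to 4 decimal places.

2.6709 years

Periodic yield y = 0.03725. First find Macaulay duration:
  t   CF        PV=CF/(1+0.03725)^t    t·PV
  1        31.25        30.1277        30.1277
  2        31.25        29.0458        58.0916
  3        35.00        31.3630        94.0890
  4        35.00        30.2367       120.9468
  5        35.00        29.1508       145.7541
  6     1,035.00       831.0740     4,986.4439
  Σ                    980.9980     5,435.4531
P = 980.9980; Macaulay duration = 5,435.4531 / 980.9980 = 5.54074 half-year periods = 2.77037 years.
Modified duration = D_Mac / (1 + y) = 2.77037 / 1.03725 = 2.67088 years.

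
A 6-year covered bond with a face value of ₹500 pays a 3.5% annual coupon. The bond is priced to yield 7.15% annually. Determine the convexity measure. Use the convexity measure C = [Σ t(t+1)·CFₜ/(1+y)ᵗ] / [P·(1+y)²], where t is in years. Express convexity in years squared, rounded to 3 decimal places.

With y = 0.0715:
  t   CF        PV=CF/(1+0.0715)^t    t·PV        t(t+1)·PV
  1        17.50        16.3322        16.3322          32.6645
  2        17.50        15.2424        30.4848          91.4545
  3        17.50        14.2253        42.6759         170.7036
  4        17.50        13.2761        53.1043         265.5213
  5        17.50        12.3902        61.9508         371.7050
  6       517.50       341.9458     2,051.6749      14,361.7245
  Σ                    413.4120     2,256.2230      15,293.7734
P = 413.4120.
Convexity = Σ t(t+1)·PV / [P·(1+y)²] = 15,293.7734 / (413.4120 × 1.148112) = 32.22161.

32.222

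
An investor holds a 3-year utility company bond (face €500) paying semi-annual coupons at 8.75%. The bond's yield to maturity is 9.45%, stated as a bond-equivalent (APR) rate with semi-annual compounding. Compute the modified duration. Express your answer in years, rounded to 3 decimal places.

2.578 years

Periodic yield y = 0.04725. First find Macaulay duration:
  t   CF        PV=CF/(1+0.04725)^t    t·PV
  1       21.875        20.8880        20.8880
  2       21.875        19.9456        39.8912
  3       21.875        19.0457        57.1371
  4       21.875        18.1864        72.7456
  5       21.875        17.3659        86.8293
  6      521.875       395.6073     2,373.6437
  Σ                    491.0389     2,651.1349
P = 491.0389; Macaulay duration = 2,651.1349 / 491.0389 = 5.39903 half-year periods = 2.69952 years.
Modified duration = D_Mac / (1 + y) = 2.69952 / 1.04725 = 2.57772 years.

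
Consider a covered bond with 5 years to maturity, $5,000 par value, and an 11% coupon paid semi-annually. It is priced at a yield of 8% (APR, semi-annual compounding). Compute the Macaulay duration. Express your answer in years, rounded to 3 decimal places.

Periodic yield y = 0.04. Discount each cash flow and weight by its period:
  t   CF        PV=CF/(1+0.04)^t    t·PV
  1       275.00       264.4231       264.4231
  2       275.00       254.2530       508.5059
  3       275.00       244.4740       733.4220
  4       275.00       235.0712       940.2846
  5       275.00       226.0300     1,130.1498
  6       275.00       217.3365     1,304.0190
  7       275.00       208.9774     1,462.8418
  8       275.00       200.9398     1,607.5185
  9       275.00       193.2114     1,738.9022
  10    5,275.00     3,563.6010    35,636.0099
  Σ                  5,608.3172    45,326.0767
Price P = Σ PV = 5,608.3172.
Macaulay duration = Σ(t·PV) / P = 45,326.0767 / 5,608.3172 = 8.08194 half-year periods.
In years: 8.08194 / 2 = 4.04097 years.

4.041 years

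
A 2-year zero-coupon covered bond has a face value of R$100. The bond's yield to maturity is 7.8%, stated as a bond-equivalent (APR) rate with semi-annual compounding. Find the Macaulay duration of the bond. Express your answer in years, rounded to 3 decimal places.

A zero-coupon bond has a single cash flow at maturity, so its Macaulay duration equals its maturity: 2 years.
(Equivalently: 4 semi-annual periods ÷ 2 = 2 years.)

2.000 years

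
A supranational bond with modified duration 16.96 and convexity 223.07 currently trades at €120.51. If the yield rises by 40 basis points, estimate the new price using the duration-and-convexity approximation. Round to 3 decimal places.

€112.550

Duration effect: -D_mod·Δy = -16.96 × (+0.004) = -0.067840
Convexity effect: ½·C·(Δy)² = 0.5 × 223.07 × (0.004)² = +0.00178456
ΔP/P ≈ -0.067840 + 0.00178456 = -0.06605544
New price ≈ 120.51 × (1 - 0.06605544) = 112.5496589256.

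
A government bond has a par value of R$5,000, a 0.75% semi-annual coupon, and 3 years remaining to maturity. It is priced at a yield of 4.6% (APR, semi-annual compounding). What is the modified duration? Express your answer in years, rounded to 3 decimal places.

Periodic yield y = 0.023. First find Macaulay duration:
  t   CF        PV=CF/(1+0.023)^t    t·PV
  1        18.75        18.3284        18.3284
  2        18.75        17.9164        35.8327
  3        18.75        17.5136        52.5407
  4        18.75        17.1198        68.4792
  5        18.75        16.7349        83.6745
  6     5,018.75     4,378.6654    26,271.9925
  Σ                  4,466.2785    26,530.8480
P = 4,466.2785; Macaulay duration = 26,530.8480 / 4,466.2785 = 5.94026 half-year periods = 2.97013 years.
Modified duration = D_Mac / (1 + y) = 2.97013 / 1.023 = 2.90335 years.

2.903 years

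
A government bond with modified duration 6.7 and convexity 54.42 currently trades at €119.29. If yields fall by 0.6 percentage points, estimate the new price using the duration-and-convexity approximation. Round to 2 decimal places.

Duration effect: -D_mod·Δy = -6.7 × (-0.006) = +0.040200
Convexity effect: ½·C·(Δy)² = 0.5 × 54.42 × (-0.006)² = +0.00097956
ΔP/P ≈ +0.040200 + 0.00097956 = +0.04117956
New price ≈ 119.29 × (1 + 0.04117956) = 124.2023097124.

€124.20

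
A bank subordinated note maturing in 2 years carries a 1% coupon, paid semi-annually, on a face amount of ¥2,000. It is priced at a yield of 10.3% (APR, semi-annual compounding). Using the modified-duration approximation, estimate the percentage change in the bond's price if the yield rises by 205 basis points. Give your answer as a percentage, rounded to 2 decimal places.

-3.87%

Periodic yield y = 0.0515. Modified duration first:
  t   CF        PV=CF/(1+0.0515)^t    t·PV
  1        10.00         9.5102         9.5102
  2        10.00         9.0444        18.0889
  3        10.00         8.6015        25.8044
  4     2,010.00     1,644.2163     6,576.8652
  Σ                  1,671.3724     6,630.2687
P = 1,671.3724; D_Mac = 3.96696 half-year periods = 1.98348 yrs; D_mod = 1.98348/(1+0.0515) = 1.88633 yrs.
ΔP/P ≈ -D_mod · Δy = -1.88633 × (+0.0205) = -0.038670 = -3.8670%.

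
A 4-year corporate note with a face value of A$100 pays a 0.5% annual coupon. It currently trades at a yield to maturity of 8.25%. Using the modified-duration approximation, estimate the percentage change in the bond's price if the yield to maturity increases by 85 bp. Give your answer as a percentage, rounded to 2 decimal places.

Periodic yield y = 0.0825. Modified duration first:
  t   CF        PV=CF/(1+0.0825)^t    t·PV
  1         0.50         0.4619         0.4619
  2         0.50         0.4267         0.8534
  3         0.50         0.3942         1.1825
  4       100.50        73.1905       292.7618
  Σ                     74.4732       295.2596
P = 74.4732; D_Mac = 3.96464 yrs; D_mod = 3.96464/(1+0.0825) = 3.66249 yrs.
ΔP/P ≈ -D_mod · Δy = -3.66249 × (+0.0085) = -0.031131 = -3.1131%.

-3.11%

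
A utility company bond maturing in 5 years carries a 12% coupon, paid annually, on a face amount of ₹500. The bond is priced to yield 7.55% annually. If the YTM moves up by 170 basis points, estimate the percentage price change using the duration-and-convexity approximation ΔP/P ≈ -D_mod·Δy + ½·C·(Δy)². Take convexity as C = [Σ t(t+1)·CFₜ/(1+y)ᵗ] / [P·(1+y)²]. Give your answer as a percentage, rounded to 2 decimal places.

With y = 0.0755:
  t   CF        PV=CF/(1+0.0755)^t    t·PV        t(t+1)·PV
  1        60.00        55.7880        55.7880         111.5760
  2        60.00        51.8717       103.7434         311.2302
  3        60.00        48.2303       144.6909         578.7637
  4        60.00        44.8445       179.3782         896.8908
  5       560.00       389.1670     1,945.8348      11,675.0086
  Σ                    589.9015     2,429.4352      13,573.4692
P = 589.9015; D_Mac = 4.11837 yrs; D_mod = 3.82926 yrs; C = 19.89255.
Duration effect: -3.82926 × (+0.017) = -0.065098
Convexity effect: 0.5 × 19.89255 × (0.017)² = +0.0028745
ΔP/P ≈ -0.065098 + 0.0028745 = -0.062223 = -6.2223%.

-6.22%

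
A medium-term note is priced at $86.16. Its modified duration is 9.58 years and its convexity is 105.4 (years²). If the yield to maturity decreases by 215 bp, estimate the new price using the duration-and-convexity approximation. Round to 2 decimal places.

$106.01

Duration effect: -D_mod·Δy = -9.58 × (-0.0215) = +0.205970
Convexity effect: ½·C·(Δy)² = 0.5 × 105.4 × (-0.0215)² = +0.024360575
ΔP/P ≈ +0.205970 + 0.024360575 = +0.230330575
New price ≈ 86.16 × (1 + 0.230330575) = 106.005282342.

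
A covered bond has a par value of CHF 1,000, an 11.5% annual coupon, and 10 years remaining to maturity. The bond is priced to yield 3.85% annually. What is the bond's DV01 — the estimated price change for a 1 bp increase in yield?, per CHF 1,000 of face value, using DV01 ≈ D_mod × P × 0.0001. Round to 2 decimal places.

CHF 1.13

Periodic yield y = 0.0385.
  t   CF        PV=CF/(1+0.0385)^t    t·PV
  1       115.00       110.7366       110.7366
  2       115.00       106.6313       213.2627
  3       115.00       102.6782       308.0347
  4       115.00        98.8717       395.4867
  5       115.00        95.2062       476.0311
  6       115.00        91.6767       550.0600
  7       115.00        88.2780       617.9458
  8       115.00        85.0053       680.0421
  9       115.00        81.8539       736.6850
  10    1,115.00       764.2050     7,642.0497
  Σ                  1,625.1428    11,730.3344
P = 1,625.1428; D_Mac = 7.21803 yrs; D_mod = 6.95044 yrs.
DV01 ≈ 6.95044 × 1,625.1428 × 0.0001 = 1.129546.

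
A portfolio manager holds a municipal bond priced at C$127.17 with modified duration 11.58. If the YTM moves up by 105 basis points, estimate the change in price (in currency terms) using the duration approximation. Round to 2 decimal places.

Duration approximation: ΔP/P ≈ -D_mod · Δy = -11.58 × (+0.0105) = -0.121590.
ΔP ≈ 127.17 × (-0.121590) = -15.4626003.

-C$15.46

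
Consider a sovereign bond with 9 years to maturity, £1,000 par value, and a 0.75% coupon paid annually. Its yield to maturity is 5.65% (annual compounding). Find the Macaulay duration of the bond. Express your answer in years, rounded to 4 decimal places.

Periodic yield y = 0.0565. Discount each cash flow and weight by its year:
  t   CF        PV=CF/(1+0.0565)^t    t·PV
  1         7.50         7.0989         7.0989
  2         7.50         6.7193        13.4385
  3         7.50         6.3599        19.0798
  4         7.50         6.0198        24.0793
  5         7.50         5.6979        28.4894
  6         7.50         5.3932        32.3590
  7         7.50         5.1048        35.7333
  8         7.50         4.8318        38.6541
  9     1,007.50       614.3552     5,529.1968
  Σ                    661.5807     5,728.1292
Price P = Σ PV = 661.5807.
Macaulay duration = Σ(t·PV) / P = 5,728.1292 / 661.5807 = 8.65825 years.

8.6582 years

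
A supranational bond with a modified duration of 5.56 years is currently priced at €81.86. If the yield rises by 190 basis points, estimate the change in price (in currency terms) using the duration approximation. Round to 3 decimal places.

Duration approximation: ΔP/P ≈ -D_mod · Δy = -5.56 × (+0.019) = -0.105640.
ΔP ≈ 81.86 × (-0.105640) = -8.6476904.

-€8.648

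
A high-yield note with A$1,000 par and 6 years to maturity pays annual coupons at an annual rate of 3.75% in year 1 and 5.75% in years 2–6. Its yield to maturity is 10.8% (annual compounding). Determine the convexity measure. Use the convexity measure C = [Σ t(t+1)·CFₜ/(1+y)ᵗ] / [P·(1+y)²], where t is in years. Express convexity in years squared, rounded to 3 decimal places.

With y = 0.108:
  t   CF        PV=CF/(1+0.108)^t    t·PV        t(t+1)·PV
  1        37.50        33.8448        33.8448          67.6895
  2        57.50        46.8369        93.6738         281.0215
  3        57.50        42.2716       126.8148         507.2591
  4        57.50        38.1513       152.6050         763.0251
  5        57.50        34.4325       172.1627       1,032.9762
  6     1,057.50       571.5337     3,429.2020      24,004.4138
  Σ                    767.0707     4,008.3030      26,656.3851
P = 767.0707.
Convexity = Σ t(t+1)·PV / [P·(1+y)²] = 26,656.3851 / (767.0707 × 1.227664) = 28.30651.

28.307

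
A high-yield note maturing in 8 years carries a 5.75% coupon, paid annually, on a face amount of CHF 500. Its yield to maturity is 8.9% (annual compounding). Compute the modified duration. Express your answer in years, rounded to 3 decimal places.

5.944 years

Periodic yield y = 0.089. First find Macaulay duration:
  t   CF        PV=CF/(1+0.089)^t    t·PV
  1        28.75        26.4004        26.4004
  2        28.75        24.2428        48.4855
  3        28.75        22.2615        66.7845
  4        28.75        20.4421        81.7686
  5        28.75        18.7715        93.8574
  6        28.75        17.2374       103.4241
  7        28.75        15.8286       110.8002
  8       528.75       267.3175     2,138.5398
  Σ                    412.5017     2,670.0604
P = 412.5017; Macaulay duration = 2,670.0604 / 412.5017 = 6.47285 years.
Modified duration = D_Mac / (1 + y) = 6.47285 / 1.089 = 5.94385 years.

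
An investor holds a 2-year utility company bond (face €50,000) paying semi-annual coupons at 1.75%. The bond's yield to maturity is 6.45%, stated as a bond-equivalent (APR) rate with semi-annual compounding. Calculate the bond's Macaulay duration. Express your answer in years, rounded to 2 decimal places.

1.97 years

Periodic yield y = 0.03225. Discount each cash flow and weight by its period:
  t   CF        PV=CF/(1+0.03225)^t    t·PV
  1       437.50       423.8314       423.8314
  2       437.50       410.5899       821.1798
  3       437.50       397.7621     1,193.2863
  4    50,437.50    44,423.6241   177,694.4965
  Σ                 45,655.8076   180,132.7940
Price P = Σ PV = 45,655.8076.
Macaulay duration = Σ(t·PV) / P = 180,132.7940 / 45,655.8076 = 3.94545 half-year periods.
In years: 3.94545 / 2 = 1.97273 years.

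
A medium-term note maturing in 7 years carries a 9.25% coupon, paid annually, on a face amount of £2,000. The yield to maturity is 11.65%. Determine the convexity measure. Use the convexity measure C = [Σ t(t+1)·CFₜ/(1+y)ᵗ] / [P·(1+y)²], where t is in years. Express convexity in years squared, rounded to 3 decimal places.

With y = 0.1165:
  t   CF        PV=CF/(1+0.1165)^t    t·PV        t(t+1)·PV
  1       185.00       165.6964       165.6964         331.3927
  2       185.00       148.4070       296.8139         890.4418
  3       185.00       132.9216       398.7648       1,595.0591
  4       185.00       119.0520       476.2081       2,381.0407
  5       185.00       106.6297       533.1484       3,198.8903
  6       185.00        95.5035       573.0211       4,011.1477
  7     2,185.00     1,010.2767     7,071.9371      56,575.4968
  Σ                  1,778.4869     9,515.5898      68,983.4692
P = 1,778.4869.
Convexity = Σ t(t+1)·PV / [P·(1+y)²] = 68,983.4692 / (1,778.4869 × 1.246572) = 31.11551.

31.116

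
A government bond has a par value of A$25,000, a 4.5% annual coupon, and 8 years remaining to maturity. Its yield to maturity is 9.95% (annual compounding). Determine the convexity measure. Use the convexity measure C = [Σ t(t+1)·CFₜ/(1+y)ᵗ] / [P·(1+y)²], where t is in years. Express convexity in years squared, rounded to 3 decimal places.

With y = 0.0995:
  t   CF        PV=CF/(1+0.0995)^t    t·PV        t(t+1)·PV
  1     1,125.00     1,023.1924     1,023.1924       2,046.3847
  2     1,125.00       930.5979     1,861.1957       5,583.5872
  3     1,125.00       846.3828     2,539.1484      10,156.5934
  4     1,125.00       769.7888     3,079.1552      15,395.7760
  5     1,125.00       700.1262     3,500.6312      21,003.7872
  6     1,125.00       636.7678     3,820.6070      26,744.2492
  7     1,125.00       579.1431     4,054.0017      32,432.0136
  8    26,125.00    12,231.9143    97,855.3144     880,697.8294
  Σ                 17,717.9133   117,733.2460     994,060.2208
P = 17,717.9133.
Convexity = Σ t(t+1)·PV / [P·(1+y)²] = 994,060.2208 / (17,717.9133 × 1.208900) = 46.40980.

46.410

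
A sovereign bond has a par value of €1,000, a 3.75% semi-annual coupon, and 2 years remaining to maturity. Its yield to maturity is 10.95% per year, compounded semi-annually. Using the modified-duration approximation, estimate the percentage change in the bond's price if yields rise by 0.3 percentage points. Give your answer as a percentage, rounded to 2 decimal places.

-0.55%

Periodic yield y = 0.05475. Modified duration first:
  t   CF        PV=CF/(1+0.05475)^t    t·PV
  1        18.75        17.7767        17.7767
  2        18.75        16.8540        33.7079
  3        18.75        15.9791        47.9373
  4     1,018.75       823.1320     3,292.5280
  Σ                    873.7418     3,391.9500
P = 873.7418; D_Mac = 3.88210 half-year periods = 1.94105 yrs; D_mod = 1.94105/(1+0.05475) = 1.84029 yrs.
ΔP/P ≈ -D_mod · Δy = -1.84029 × (+0.003) = -0.005521 = -0.5521%.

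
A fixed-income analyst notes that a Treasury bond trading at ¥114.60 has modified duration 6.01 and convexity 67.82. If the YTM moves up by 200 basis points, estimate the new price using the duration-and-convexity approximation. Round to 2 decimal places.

Duration effect: -D_mod·Δy = -6.01 × (+0.02) = -0.120200
Convexity effect: ½·C·(Δy)² = 0.5 × 67.82 × (0.02)² = +0.0135640
ΔP/P ≈ -0.120200 + 0.0135640 = -0.106636
New price ≈ 114.60 × (1 - 0.106636) = 102.3795144.

¥102.38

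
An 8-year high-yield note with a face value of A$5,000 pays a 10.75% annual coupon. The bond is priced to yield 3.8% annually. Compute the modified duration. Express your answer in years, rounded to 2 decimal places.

5.94 years

Periodic yield y = 0.038. First find Macaulay duration:
  t   CF        PV=CF/(1+0.038)^t    t·PV
  1       537.50       517.8227       517.8227
  2       537.50       498.8658       997.7317
  3       537.50       480.6029     1,441.8088
  4       537.50       463.0086     1,852.0344
  5       537.50       446.0584     2,230.2919
  6       537.50       429.7287     2,578.3721
  7       537.50       413.9968     2,897.9777
  8     5,537.50     4,108.9884    32,871.9069
  Σ                  7,359.0723    45,387.9461
P = 7,359.0723; Macaulay duration = 45,387.9461 / 7,359.0723 = 6.16762 years.
Modified duration = D_Mac / (1 + y) = 6.16762 / 1.038 = 5.94183 years.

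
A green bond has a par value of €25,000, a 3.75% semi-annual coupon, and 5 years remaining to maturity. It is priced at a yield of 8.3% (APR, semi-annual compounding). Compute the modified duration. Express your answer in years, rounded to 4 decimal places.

Periodic yield y = 0.0415. First find Macaulay duration:
  t   CF        PV=CF/(1+0.0415)^t    t·PV
  1       468.75       450.0720       450.0720
  2       468.75       432.1383       864.2765
  3       468.75       414.9191     1,244.7574
  4       468.75       398.3861     1,593.5444
  5       468.75       382.5119     1,912.5593
  6       468.75       367.2702     2,203.6209
  7       468.75       352.6358     2,468.4504
  8       468.75       338.5845     2,708.6761
  9       468.75       325.0931     2,925.8383
  10   25,468.75    16,959.5720   169,595.7198
  Σ                 20,421.1829   185,967.5152
P = 20,421.1829; Macaulay duration = 185,967.5152 / 20,421.1829 = 9.10660 half-year periods = 4.55330 years.
Modified duration = D_Mac / (1 + y) = 4.55330 / 1.0415 = 4.37187 years.

4.3719 years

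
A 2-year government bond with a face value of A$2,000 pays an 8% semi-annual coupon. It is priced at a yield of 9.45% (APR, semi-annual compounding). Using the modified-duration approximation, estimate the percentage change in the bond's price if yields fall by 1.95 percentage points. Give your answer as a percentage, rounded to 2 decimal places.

Periodic yield y = 0.04725. Modified duration first:
  t   CF        PV=CF/(1+0.04725)^t    t·PV
  1        80.00        76.3905        76.3905
  2        80.00        72.9439       145.8879
  3        80.00        69.6528       208.9585
  4     2,080.00     1,729.2662     6,917.0649
  Σ                  1,948.2536     7,348.3019
P = 1,948.2536; D_Mac = 3.77174 half-year periods = 1.88587 yrs; D_mod = 1.88587/(1+0.04725) = 1.80078 yrs.
ΔP/P ≈ -D_mod · Δy = -1.80078 × (-0.0195) = +0.035115 = +3.5115%.

+3.51%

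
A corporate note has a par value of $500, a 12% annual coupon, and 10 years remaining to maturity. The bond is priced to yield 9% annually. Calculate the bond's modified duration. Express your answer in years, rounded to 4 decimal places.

6.0922 years

Periodic yield y = 0.09. First find Macaulay duration:
  t   CF        PV=CF/(1+0.09)^t    t·PV
  1        60.00        55.0459        55.0459
  2        60.00        50.5008       101.0016
  3        60.00        46.3310       138.9930
  4        60.00        42.5055       170.0221
  5        60.00        38.9959       194.9794
  6        60.00        35.7760       214.6562
  7        60.00        32.8221       229.7544
  8        60.00        30.1120       240.8958
  9        60.00        27.6257       248.6310
  10      560.00       236.5501     2,365.5005
  Σ                    596.2649     3,959.4799
P = 596.2649; Macaulay duration = 3,959.4799 / 596.2649 = 6.64047 years.
Modified duration = D_Mac / (1 + y) = 6.64047 / 1.09 = 6.09218 years.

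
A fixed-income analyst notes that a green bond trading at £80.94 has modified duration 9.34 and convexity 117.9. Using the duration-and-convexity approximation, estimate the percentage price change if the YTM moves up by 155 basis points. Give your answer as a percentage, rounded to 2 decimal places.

-13.06%

Duration effect: -D_mod·Δy = -9.34 × (+0.0155) = -0.144770
Convexity effect: ½·C·(Δy)² = 0.5 × 117.9 × (0.0155)² = +0.0141627375
ΔP/P ≈ -0.144770 + 0.0141627375 = -0.1306072625
= -13.06072625%.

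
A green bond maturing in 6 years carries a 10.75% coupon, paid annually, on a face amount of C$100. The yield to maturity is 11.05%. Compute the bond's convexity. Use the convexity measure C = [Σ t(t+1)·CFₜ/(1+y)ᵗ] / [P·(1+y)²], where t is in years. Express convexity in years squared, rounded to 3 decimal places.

With y = 0.1105:
  t   CF        PV=CF/(1+0.1105)^t    t·PV        t(t+1)·PV
  1        10.75         9.6803         9.6803          19.3606
  2        10.75         8.7171        17.4342          52.3025
  3        10.75         7.8497        23.5491          94.1963
  4        10.75         7.0686        28.2745         141.3723
  5        10.75         6.3653        31.8263         190.9576
  6       110.75        59.0517       354.3102       2,480.1711
  Σ                     98.7327       465.0745       2,978.3605
P = 98.7327.
Convexity = Σ t(t+1)·PV / [P·(1+y)²] = 2,978.3605 / (98.7327 × 1.233210) = 24.46129.

24.461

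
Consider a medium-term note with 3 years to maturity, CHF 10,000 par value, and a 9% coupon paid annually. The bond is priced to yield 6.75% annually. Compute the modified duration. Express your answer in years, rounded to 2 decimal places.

2.59 years

Periodic yield y = 0.0675. First find Macaulay duration:
  t   CF        PV=CF/(1+0.0675)^t    t·PV
  1       900.00       843.0913       843.0913
  2       900.00       789.7811     1,579.5622
  3    10,900.00     8,960.3061    26,880.9183
  Σ                 10,593.1786    29,303.5719
P = 10,593.1786; Macaulay duration = 29,303.5719 / 10,593.1786 = 2.76627 years.
Modified duration = D_Mac / (1 + y) = 2.76627 / 1.0675 = 2.59135 years.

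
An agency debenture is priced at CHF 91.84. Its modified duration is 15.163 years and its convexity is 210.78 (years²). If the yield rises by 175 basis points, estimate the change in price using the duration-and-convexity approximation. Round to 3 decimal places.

Duration effect: -D_mod·Δy = -15.163 × (+0.0175) = -0.2653525
Convexity effect: ½·C·(Δy)² = 0.5 × 210.78 × (0.0175)² = +0.0322756875
ΔP/P ≈ -0.2653525 + 0.0322756875 = -0.2330768125
ΔP ≈ 91.84 × (-0.2330768125) = -21.40577446.

-CHF 21.406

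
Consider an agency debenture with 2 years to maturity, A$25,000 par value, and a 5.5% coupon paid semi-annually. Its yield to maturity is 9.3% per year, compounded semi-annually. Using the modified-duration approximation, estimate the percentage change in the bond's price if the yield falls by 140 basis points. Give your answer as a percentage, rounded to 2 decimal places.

Periodic yield y = 0.0465. Modified duration first:
  t   CF        PV=CF/(1+0.0465)^t    t·PV
  1       687.50       656.9517       656.9517
  2       687.50       627.7609     1,255.5217
  3       687.50       599.8670     1,799.6011
  4    25,687.50    21,417.3093    85,669.2372
  Σ                 23,301.8889    89,381.3118
P = 23,301.8889; D_Mac = 3.83580 half-year periods = 1.91790 yrs; D_mod = 1.91790/(1+0.0465) = 1.83268 yrs.
ΔP/P ≈ -D_mod · Δy = -1.83268 × (-0.014) = +0.025658 = +2.5658%.

+2.57%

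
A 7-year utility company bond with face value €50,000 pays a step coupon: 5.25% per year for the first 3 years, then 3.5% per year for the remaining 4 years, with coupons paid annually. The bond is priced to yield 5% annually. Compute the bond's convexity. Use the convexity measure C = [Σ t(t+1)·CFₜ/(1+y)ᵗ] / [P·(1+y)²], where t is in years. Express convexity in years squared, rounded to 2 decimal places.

With y = 0.05:
  t   CF        PV=CF/(1+0.05)^t    t·PV        t(t+1)·PV
  1     2,625.00     2,500.0000     2,500.0000       5,000.0000
  2     2,625.00     2,380.9524     4,761.9048      14,285.7143
  3     2,625.00     2,267.5737     6,802.7211      27,210.8844
  4     1,750.00     1,439.7293     5,758.9173      28,794.5866
  5     1,750.00     1,371.1708     6,855.8540      41,135.1237
  6     1,750.00     1,305.8769     7,835.2617      54,846.8317
  7    51,750.00    36,777.7588   257,444.3118   2,059,554.4947
  Σ                 48,043.0620   291,958.9706   2,230,827.6354
P = 48,043.0620.
Convexity = Σ t(t+1)·PV / [P·(1+y)²] = 2,230,827.6354 / (48,043.0620 × 1.102500) = 42.11693.

42.12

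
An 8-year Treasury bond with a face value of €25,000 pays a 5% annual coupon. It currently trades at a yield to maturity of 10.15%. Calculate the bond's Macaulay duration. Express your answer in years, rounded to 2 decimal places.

Periodic yield y = 0.1015. Discount each cash flow and weight by its year:
  t   CF        PV=CF/(1+0.1015)^t    t·PV
  1     1,250.00     1,134.8162     1,134.8162
  2     1,250.00     1,030.2462     2,060.4923
  3     1,250.00       935.3120     2,805.9360
  4     1,250.00       849.1257     3,396.5030
  5     1,250.00       770.8813     3,854.4065
  6     1,250.00       699.8468     4,199.0810
  7     1,250.00       635.3580     4,447.5060
  8    26,250.00    12,113.0440    96,904.3522
  Σ                 18,168.6302   118,803.0932
Price P = Σ PV = 18,168.6302.
Macaulay duration = Σ(t·PV) / P = 118,803.0932 / 18,168.6302 = 6.53891 years.

6.54 years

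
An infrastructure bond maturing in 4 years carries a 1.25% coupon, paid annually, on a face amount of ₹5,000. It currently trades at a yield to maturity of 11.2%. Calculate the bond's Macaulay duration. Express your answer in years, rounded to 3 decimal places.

3.909 years

Periodic yield y = 0.112. Discount each cash flow and weight by its year:
  t   CF        PV=CF/(1+0.112)^t    t·PV
  1        62.50        56.2050        56.2050
  2        62.50        50.5441       101.0882
  3        62.50        45.4533       136.3600
  4     5,062.50     3,310.8987    13,243.5946
  Σ                  3,463.1011    13,537.2478
Price P = Σ PV = 3,463.1011.
Macaulay duration = Σ(t·PV) / P = 13,537.2478 / 3,463.1011 = 3.90900 years.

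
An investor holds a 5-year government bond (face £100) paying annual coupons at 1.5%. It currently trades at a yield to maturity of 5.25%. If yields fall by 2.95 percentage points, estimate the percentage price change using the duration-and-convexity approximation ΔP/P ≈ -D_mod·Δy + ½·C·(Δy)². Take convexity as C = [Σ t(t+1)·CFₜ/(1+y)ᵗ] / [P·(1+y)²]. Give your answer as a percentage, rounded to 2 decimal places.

With y = 0.0525:
  t   CF        PV=CF/(1+0.0525)^t    t·PV        t(t+1)·PV
  1         1.50         1.4252         1.4252           2.8504
  2         1.50         1.3541         2.7082           8.1245
  3         1.50         1.2865         3.8596          15.4385
  4         1.50         1.2224         4.8895          24.4474
  5       101.50        78.5879       392.9394       2,357.6361
  Σ                     83.8761       405.8218       2,408.4969
P = 83.8761; D_Mac = 4.83835 yrs; D_mod = 4.59701 yrs; C = 25.92173.
Duration effect: -4.59701 × (-0.0295) = +0.135612
Convexity effect: 0.5 × 25.92173 × (-0.0295)² = +0.0112792
ΔP/P ≈ +0.135612 + 0.0112792 = +0.146891 = +14.6891%.

+14.69%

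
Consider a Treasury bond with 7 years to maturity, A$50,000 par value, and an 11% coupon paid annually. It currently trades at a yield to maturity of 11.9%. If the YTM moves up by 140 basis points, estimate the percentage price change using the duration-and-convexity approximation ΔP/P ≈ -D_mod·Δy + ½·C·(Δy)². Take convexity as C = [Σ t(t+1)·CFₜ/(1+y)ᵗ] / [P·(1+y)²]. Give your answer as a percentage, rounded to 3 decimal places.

-6.203%

With y = 0.119:
  t   CF        PV=CF/(1+0.119)^t    t·PV        t(t+1)·PV
  1     5,500.00     4,915.1028     4,915.1028       9,830.2055
  2     5,500.00     4,392.4064     8,784.8128      26,354.4384
  3     5,500.00     3,925.2962    11,775.8885      47,103.5540
  4     5,500.00     3,507.8607    14,031.4429      70,157.2147
  5     5,500.00     3,134.8175    15,674.0873      94,044.5238
  6     5,500.00     2,801.4455    16,808.6727     117,660.7089
  7    55,500.00    25,262.8520   176,839.9638   1,414,719.7107
  Σ                 47,939.7810   248,829.9709   1,779,870.3561
P = 47,939.7810; D_Mac = 5.19047 yrs; D_mod = 4.63849 yrs; C = 29.65051.
Duration effect: -4.63849 × (+0.014) = -0.064939
Convexity effect: 0.5 × 29.65051 × (0.014)² = +0.0029057
ΔP/P ≈ -0.064939 + 0.0029057 = -0.062033 = -6.2033%.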